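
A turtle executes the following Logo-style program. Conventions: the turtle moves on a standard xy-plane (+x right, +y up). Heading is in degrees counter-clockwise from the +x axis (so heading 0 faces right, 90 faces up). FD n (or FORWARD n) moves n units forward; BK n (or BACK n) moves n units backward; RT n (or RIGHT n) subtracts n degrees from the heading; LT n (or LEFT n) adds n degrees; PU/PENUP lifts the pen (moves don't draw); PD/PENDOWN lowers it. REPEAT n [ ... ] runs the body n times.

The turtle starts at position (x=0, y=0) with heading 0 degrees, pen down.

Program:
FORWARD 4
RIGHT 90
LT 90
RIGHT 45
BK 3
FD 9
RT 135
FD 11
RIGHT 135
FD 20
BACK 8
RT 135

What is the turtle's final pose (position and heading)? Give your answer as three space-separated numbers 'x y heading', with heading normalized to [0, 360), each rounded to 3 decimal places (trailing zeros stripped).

Executing turtle program step by step:
Start: pos=(0,0), heading=0, pen down
FD 4: (0,0) -> (4,0) [heading=0, draw]
RT 90: heading 0 -> 270
LT 90: heading 270 -> 0
RT 45: heading 0 -> 315
BK 3: (4,0) -> (1.879,2.121) [heading=315, draw]
FD 9: (1.879,2.121) -> (8.243,-4.243) [heading=315, draw]
RT 135: heading 315 -> 180
FD 11: (8.243,-4.243) -> (-2.757,-4.243) [heading=180, draw]
RT 135: heading 180 -> 45
FD 20: (-2.757,-4.243) -> (11.385,9.899) [heading=45, draw]
BK 8: (11.385,9.899) -> (5.728,4.243) [heading=45, draw]
RT 135: heading 45 -> 270
Final: pos=(5.728,4.243), heading=270, 6 segment(s) drawn

Answer: 5.728 4.243 270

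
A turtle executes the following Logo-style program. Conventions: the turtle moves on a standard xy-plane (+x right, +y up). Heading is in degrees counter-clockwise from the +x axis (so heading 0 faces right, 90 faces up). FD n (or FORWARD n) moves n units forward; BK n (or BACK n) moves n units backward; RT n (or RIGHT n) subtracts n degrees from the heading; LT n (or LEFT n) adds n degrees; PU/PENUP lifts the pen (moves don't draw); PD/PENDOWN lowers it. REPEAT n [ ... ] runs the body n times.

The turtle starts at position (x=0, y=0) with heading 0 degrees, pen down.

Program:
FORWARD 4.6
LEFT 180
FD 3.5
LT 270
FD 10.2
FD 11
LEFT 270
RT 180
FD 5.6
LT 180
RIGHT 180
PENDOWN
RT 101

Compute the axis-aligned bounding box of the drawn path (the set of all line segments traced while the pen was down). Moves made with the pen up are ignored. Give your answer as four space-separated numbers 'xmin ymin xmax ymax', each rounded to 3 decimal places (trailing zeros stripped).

Executing turtle program step by step:
Start: pos=(0,0), heading=0, pen down
FD 4.6: (0,0) -> (4.6,0) [heading=0, draw]
LT 180: heading 0 -> 180
FD 3.5: (4.6,0) -> (1.1,0) [heading=180, draw]
LT 270: heading 180 -> 90
FD 10.2: (1.1,0) -> (1.1,10.2) [heading=90, draw]
FD 11: (1.1,10.2) -> (1.1,21.2) [heading=90, draw]
LT 270: heading 90 -> 0
RT 180: heading 0 -> 180
FD 5.6: (1.1,21.2) -> (-4.5,21.2) [heading=180, draw]
LT 180: heading 180 -> 0
RT 180: heading 0 -> 180
PD: pen down
RT 101: heading 180 -> 79
Final: pos=(-4.5,21.2), heading=79, 5 segment(s) drawn

Segment endpoints: x in {-4.5, 0, 1.1, 1.1, 1.1, 4.6}, y in {0, 0, 10.2, 21.2, 21.2}
xmin=-4.5, ymin=0, xmax=4.6, ymax=21.2

Answer: -4.5 0 4.6 21.2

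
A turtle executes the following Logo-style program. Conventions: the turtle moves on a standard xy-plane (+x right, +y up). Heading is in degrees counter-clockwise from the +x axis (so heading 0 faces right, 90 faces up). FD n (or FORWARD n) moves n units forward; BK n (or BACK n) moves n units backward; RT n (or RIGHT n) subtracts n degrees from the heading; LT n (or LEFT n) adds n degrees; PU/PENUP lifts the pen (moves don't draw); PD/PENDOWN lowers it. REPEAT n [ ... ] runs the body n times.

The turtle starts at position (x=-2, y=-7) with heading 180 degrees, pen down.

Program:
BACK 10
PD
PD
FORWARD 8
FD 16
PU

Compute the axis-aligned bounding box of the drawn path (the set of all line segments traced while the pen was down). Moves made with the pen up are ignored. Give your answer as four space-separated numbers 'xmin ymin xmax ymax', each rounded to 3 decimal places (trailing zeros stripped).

Executing turtle program step by step:
Start: pos=(-2,-7), heading=180, pen down
BK 10: (-2,-7) -> (8,-7) [heading=180, draw]
PD: pen down
PD: pen down
FD 8: (8,-7) -> (0,-7) [heading=180, draw]
FD 16: (0,-7) -> (-16,-7) [heading=180, draw]
PU: pen up
Final: pos=(-16,-7), heading=180, 3 segment(s) drawn

Segment endpoints: x in {-16, -2, 0, 8}, y in {-7, -7, -7}
xmin=-16, ymin=-7, xmax=8, ymax=-7

Answer: -16 -7 8 -7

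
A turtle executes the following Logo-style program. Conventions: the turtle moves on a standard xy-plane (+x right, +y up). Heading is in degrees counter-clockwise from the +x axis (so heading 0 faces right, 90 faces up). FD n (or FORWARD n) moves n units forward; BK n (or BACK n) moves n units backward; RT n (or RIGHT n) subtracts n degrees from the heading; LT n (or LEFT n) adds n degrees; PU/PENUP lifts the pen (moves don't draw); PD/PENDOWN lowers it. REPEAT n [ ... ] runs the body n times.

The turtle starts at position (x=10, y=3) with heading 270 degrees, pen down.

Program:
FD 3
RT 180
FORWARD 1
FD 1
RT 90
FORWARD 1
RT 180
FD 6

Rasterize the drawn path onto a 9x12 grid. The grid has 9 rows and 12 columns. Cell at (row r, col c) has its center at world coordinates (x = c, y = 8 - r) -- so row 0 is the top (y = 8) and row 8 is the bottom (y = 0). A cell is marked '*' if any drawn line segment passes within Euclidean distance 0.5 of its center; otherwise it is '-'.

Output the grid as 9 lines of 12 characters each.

Segment 0: (10,3) -> (10,0)
Segment 1: (10,0) -> (10,1)
Segment 2: (10,1) -> (10,2)
Segment 3: (10,2) -> (11,2)
Segment 4: (11,2) -> (5,2)

Answer: ------------
------------
------------
------------
------------
----------*-
-----*******
----------*-
----------*-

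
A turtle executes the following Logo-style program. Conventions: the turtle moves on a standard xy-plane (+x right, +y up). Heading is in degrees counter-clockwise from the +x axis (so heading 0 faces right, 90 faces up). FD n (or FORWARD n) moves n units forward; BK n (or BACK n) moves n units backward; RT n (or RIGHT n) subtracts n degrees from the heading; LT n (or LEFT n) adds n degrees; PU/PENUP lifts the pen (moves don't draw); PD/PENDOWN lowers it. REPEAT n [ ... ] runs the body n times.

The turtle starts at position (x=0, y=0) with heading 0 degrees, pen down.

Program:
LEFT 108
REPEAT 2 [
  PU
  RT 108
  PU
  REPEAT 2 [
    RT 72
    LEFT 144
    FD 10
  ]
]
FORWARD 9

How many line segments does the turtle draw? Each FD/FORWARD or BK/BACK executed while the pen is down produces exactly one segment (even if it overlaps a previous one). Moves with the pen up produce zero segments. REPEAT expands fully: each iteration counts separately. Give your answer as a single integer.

Answer: 0

Derivation:
Executing turtle program step by step:
Start: pos=(0,0), heading=0, pen down
LT 108: heading 0 -> 108
REPEAT 2 [
  -- iteration 1/2 --
  PU: pen up
  RT 108: heading 108 -> 0
  PU: pen up
  REPEAT 2 [
    -- iteration 1/2 --
    RT 72: heading 0 -> 288
    LT 144: heading 288 -> 72
    FD 10: (0,0) -> (3.09,9.511) [heading=72, move]
    -- iteration 2/2 --
    RT 72: heading 72 -> 0
    LT 144: heading 0 -> 144
    FD 10: (3.09,9.511) -> (-5,15.388) [heading=144, move]
  ]
  -- iteration 2/2 --
  PU: pen up
  RT 108: heading 144 -> 36
  PU: pen up
  REPEAT 2 [
    -- iteration 1/2 --
    RT 72: heading 36 -> 324
    LT 144: heading 324 -> 108
    FD 10: (-5,15.388) -> (-8.09,24.899) [heading=108, move]
    -- iteration 2/2 --
    RT 72: heading 108 -> 36
    LT 144: heading 36 -> 180
    FD 10: (-8.09,24.899) -> (-18.09,24.899) [heading=180, move]
  ]
]
FD 9: (-18.09,24.899) -> (-27.09,24.899) [heading=180, move]
Final: pos=(-27.09,24.899), heading=180, 0 segment(s) drawn
Segments drawn: 0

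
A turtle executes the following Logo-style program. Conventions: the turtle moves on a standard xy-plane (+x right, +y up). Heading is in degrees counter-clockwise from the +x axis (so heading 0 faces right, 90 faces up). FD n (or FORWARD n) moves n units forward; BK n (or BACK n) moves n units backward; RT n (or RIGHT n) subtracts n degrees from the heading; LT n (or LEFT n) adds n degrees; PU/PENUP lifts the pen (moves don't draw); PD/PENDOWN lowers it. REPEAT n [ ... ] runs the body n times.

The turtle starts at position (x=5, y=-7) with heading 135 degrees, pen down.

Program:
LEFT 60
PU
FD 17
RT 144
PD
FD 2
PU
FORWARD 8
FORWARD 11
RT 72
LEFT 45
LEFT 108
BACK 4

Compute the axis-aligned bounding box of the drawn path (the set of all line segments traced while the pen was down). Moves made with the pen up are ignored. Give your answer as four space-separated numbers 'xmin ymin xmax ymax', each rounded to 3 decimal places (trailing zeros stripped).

Answer: -11.421 -11.4 -10.162 -9.846

Derivation:
Executing turtle program step by step:
Start: pos=(5,-7), heading=135, pen down
LT 60: heading 135 -> 195
PU: pen up
FD 17: (5,-7) -> (-11.421,-11.4) [heading=195, move]
RT 144: heading 195 -> 51
PD: pen down
FD 2: (-11.421,-11.4) -> (-10.162,-9.846) [heading=51, draw]
PU: pen up
FD 8: (-10.162,-9.846) -> (-5.128,-3.628) [heading=51, move]
FD 11: (-5.128,-3.628) -> (1.795,4.92) [heading=51, move]
RT 72: heading 51 -> 339
LT 45: heading 339 -> 24
LT 108: heading 24 -> 132
BK 4: (1.795,4.92) -> (4.472,1.948) [heading=132, move]
Final: pos=(4.472,1.948), heading=132, 1 segment(s) drawn

Segment endpoints: x in {-11.421, -10.162}, y in {-11.4, -9.846}
xmin=-11.421, ymin=-11.4, xmax=-10.162, ymax=-9.846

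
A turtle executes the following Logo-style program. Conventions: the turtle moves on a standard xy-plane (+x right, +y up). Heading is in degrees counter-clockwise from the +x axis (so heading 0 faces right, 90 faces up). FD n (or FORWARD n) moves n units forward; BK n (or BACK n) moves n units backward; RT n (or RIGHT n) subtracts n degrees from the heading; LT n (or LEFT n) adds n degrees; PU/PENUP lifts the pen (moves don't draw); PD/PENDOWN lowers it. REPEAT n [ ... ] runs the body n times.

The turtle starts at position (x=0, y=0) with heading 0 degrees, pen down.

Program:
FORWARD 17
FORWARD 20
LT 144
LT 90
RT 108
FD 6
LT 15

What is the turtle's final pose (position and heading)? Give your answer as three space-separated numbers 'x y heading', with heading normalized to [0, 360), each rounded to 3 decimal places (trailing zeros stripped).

Answer: 33.473 4.854 141

Derivation:
Executing turtle program step by step:
Start: pos=(0,0), heading=0, pen down
FD 17: (0,0) -> (17,0) [heading=0, draw]
FD 20: (17,0) -> (37,0) [heading=0, draw]
LT 144: heading 0 -> 144
LT 90: heading 144 -> 234
RT 108: heading 234 -> 126
FD 6: (37,0) -> (33.473,4.854) [heading=126, draw]
LT 15: heading 126 -> 141
Final: pos=(33.473,4.854), heading=141, 3 segment(s) drawn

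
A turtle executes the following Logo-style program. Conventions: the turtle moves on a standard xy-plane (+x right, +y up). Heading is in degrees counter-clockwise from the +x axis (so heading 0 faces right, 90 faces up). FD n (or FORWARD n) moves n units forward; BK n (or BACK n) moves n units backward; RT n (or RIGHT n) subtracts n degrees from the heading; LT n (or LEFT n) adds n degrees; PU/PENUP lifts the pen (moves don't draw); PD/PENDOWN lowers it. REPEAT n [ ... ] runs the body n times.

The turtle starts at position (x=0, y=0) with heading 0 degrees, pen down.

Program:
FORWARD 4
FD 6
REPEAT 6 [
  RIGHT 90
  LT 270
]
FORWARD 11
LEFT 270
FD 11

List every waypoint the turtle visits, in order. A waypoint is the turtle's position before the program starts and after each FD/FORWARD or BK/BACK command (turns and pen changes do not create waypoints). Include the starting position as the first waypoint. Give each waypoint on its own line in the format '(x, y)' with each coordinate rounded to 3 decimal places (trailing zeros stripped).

Executing turtle program step by step:
Start: pos=(0,0), heading=0, pen down
FD 4: (0,0) -> (4,0) [heading=0, draw]
FD 6: (4,0) -> (10,0) [heading=0, draw]
REPEAT 6 [
  -- iteration 1/6 --
  RT 90: heading 0 -> 270
  LT 270: heading 270 -> 180
  -- iteration 2/6 --
  RT 90: heading 180 -> 90
  LT 270: heading 90 -> 0
  -- iteration 3/6 --
  RT 90: heading 0 -> 270
  LT 270: heading 270 -> 180
  -- iteration 4/6 --
  RT 90: heading 180 -> 90
  LT 270: heading 90 -> 0
  -- iteration 5/6 --
  RT 90: heading 0 -> 270
  LT 270: heading 270 -> 180
  -- iteration 6/6 --
  RT 90: heading 180 -> 90
  LT 270: heading 90 -> 0
]
FD 11: (10,0) -> (21,0) [heading=0, draw]
LT 270: heading 0 -> 270
FD 11: (21,0) -> (21,-11) [heading=270, draw]
Final: pos=(21,-11), heading=270, 4 segment(s) drawn
Waypoints (5 total):
(0, 0)
(4, 0)
(10, 0)
(21, 0)
(21, -11)

Answer: (0, 0)
(4, 0)
(10, 0)
(21, 0)
(21, -11)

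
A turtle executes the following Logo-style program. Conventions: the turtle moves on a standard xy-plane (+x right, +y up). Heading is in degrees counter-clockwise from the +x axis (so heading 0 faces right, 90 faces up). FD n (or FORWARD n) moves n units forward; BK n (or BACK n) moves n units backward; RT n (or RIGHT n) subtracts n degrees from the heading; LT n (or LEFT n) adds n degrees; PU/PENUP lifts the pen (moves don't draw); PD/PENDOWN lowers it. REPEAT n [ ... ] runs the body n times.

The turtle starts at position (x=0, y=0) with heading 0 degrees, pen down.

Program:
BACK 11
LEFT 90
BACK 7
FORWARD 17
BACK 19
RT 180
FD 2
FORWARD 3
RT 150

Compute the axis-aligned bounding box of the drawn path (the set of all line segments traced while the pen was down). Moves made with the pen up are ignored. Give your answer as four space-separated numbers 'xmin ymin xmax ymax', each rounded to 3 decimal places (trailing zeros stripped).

Executing turtle program step by step:
Start: pos=(0,0), heading=0, pen down
BK 11: (0,0) -> (-11,0) [heading=0, draw]
LT 90: heading 0 -> 90
BK 7: (-11,0) -> (-11,-7) [heading=90, draw]
FD 17: (-11,-7) -> (-11,10) [heading=90, draw]
BK 19: (-11,10) -> (-11,-9) [heading=90, draw]
RT 180: heading 90 -> 270
FD 2: (-11,-9) -> (-11,-11) [heading=270, draw]
FD 3: (-11,-11) -> (-11,-14) [heading=270, draw]
RT 150: heading 270 -> 120
Final: pos=(-11,-14), heading=120, 6 segment(s) drawn

Segment endpoints: x in {-11, -11, 0}, y in {-14, -11, -9, -7, 0, 10}
xmin=-11, ymin=-14, xmax=0, ymax=10

Answer: -11 -14 0 10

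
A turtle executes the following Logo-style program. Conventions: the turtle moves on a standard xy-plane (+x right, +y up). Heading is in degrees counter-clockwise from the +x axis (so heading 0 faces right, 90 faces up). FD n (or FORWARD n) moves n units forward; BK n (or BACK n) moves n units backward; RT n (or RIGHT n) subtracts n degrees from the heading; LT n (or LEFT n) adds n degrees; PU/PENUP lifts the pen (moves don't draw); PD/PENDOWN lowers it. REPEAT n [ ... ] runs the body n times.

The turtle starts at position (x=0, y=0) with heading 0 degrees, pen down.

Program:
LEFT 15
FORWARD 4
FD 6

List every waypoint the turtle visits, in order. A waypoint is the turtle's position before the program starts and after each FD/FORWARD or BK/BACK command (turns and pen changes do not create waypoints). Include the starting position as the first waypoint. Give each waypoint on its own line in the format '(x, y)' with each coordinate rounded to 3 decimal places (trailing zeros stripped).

Executing turtle program step by step:
Start: pos=(0,0), heading=0, pen down
LT 15: heading 0 -> 15
FD 4: (0,0) -> (3.864,1.035) [heading=15, draw]
FD 6: (3.864,1.035) -> (9.659,2.588) [heading=15, draw]
Final: pos=(9.659,2.588), heading=15, 2 segment(s) drawn
Waypoints (3 total):
(0, 0)
(3.864, 1.035)
(9.659, 2.588)

Answer: (0, 0)
(3.864, 1.035)
(9.659, 2.588)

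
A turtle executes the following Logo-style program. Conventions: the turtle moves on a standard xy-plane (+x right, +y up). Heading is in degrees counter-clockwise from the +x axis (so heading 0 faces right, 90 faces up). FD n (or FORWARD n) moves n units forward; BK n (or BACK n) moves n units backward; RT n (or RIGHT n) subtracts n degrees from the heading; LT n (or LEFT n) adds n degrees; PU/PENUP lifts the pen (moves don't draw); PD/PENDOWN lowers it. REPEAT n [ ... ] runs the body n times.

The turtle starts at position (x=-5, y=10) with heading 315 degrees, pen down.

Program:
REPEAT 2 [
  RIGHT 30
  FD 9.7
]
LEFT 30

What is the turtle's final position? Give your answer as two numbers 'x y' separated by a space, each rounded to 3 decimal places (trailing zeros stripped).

Answer: -5 -8.739

Derivation:
Executing turtle program step by step:
Start: pos=(-5,10), heading=315, pen down
REPEAT 2 [
  -- iteration 1/2 --
  RT 30: heading 315 -> 285
  FD 9.7: (-5,10) -> (-2.489,0.631) [heading=285, draw]
  -- iteration 2/2 --
  RT 30: heading 285 -> 255
  FD 9.7: (-2.489,0.631) -> (-5,-8.739) [heading=255, draw]
]
LT 30: heading 255 -> 285
Final: pos=(-5,-8.739), heading=285, 2 segment(s) drawn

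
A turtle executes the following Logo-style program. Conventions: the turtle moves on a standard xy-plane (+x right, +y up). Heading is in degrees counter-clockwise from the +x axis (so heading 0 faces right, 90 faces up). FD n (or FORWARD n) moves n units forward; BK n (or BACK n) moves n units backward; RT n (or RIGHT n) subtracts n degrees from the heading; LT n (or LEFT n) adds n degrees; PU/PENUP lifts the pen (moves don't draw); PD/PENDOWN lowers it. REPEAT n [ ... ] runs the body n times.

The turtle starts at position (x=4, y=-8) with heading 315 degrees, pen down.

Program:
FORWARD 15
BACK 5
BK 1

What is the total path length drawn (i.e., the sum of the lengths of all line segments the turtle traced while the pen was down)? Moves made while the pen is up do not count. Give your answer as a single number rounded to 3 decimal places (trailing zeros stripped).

Answer: 21

Derivation:
Executing turtle program step by step:
Start: pos=(4,-8), heading=315, pen down
FD 15: (4,-8) -> (14.607,-18.607) [heading=315, draw]
BK 5: (14.607,-18.607) -> (11.071,-15.071) [heading=315, draw]
BK 1: (11.071,-15.071) -> (10.364,-14.364) [heading=315, draw]
Final: pos=(10.364,-14.364), heading=315, 3 segment(s) drawn

Segment lengths:
  seg 1: (4,-8) -> (14.607,-18.607), length = 15
  seg 2: (14.607,-18.607) -> (11.071,-15.071), length = 5
  seg 3: (11.071,-15.071) -> (10.364,-14.364), length = 1
Total = 21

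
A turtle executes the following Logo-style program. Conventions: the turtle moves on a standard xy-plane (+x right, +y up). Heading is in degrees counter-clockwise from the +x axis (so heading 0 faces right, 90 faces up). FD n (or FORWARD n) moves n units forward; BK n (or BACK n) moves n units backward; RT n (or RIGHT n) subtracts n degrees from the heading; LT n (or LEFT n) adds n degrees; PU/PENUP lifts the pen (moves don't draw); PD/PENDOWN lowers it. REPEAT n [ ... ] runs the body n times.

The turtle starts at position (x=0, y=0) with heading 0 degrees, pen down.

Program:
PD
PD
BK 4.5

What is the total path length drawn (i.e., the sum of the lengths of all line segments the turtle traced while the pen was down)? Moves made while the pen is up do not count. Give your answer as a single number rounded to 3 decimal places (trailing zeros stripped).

Executing turtle program step by step:
Start: pos=(0,0), heading=0, pen down
PD: pen down
PD: pen down
BK 4.5: (0,0) -> (-4.5,0) [heading=0, draw]
Final: pos=(-4.5,0), heading=0, 1 segment(s) drawn

Segment lengths:
  seg 1: (0,0) -> (-4.5,0), length = 4.5
Total = 4.5

Answer: 4.5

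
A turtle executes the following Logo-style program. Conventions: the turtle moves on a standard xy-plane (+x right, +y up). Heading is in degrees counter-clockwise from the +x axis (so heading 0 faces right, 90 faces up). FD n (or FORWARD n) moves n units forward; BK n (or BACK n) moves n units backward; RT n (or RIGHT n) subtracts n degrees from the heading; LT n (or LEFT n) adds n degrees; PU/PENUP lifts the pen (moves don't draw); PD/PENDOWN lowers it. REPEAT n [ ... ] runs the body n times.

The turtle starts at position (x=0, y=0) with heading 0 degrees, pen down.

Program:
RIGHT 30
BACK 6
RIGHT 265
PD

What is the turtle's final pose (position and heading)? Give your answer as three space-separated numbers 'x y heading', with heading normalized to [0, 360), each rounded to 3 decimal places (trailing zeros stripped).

Answer: -5.196 3 65

Derivation:
Executing turtle program step by step:
Start: pos=(0,0), heading=0, pen down
RT 30: heading 0 -> 330
BK 6: (0,0) -> (-5.196,3) [heading=330, draw]
RT 265: heading 330 -> 65
PD: pen down
Final: pos=(-5.196,3), heading=65, 1 segment(s) drawn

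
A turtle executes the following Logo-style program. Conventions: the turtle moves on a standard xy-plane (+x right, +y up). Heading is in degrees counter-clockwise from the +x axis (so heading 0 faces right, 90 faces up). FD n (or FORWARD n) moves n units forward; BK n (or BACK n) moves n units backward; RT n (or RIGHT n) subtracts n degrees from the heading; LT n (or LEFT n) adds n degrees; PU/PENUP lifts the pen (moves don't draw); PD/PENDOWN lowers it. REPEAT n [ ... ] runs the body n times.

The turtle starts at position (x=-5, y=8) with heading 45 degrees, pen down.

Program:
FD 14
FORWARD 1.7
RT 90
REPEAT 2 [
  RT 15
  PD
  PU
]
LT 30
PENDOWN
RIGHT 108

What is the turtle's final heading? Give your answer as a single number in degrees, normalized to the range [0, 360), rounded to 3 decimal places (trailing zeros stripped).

Answer: 207

Derivation:
Executing turtle program step by step:
Start: pos=(-5,8), heading=45, pen down
FD 14: (-5,8) -> (4.899,17.899) [heading=45, draw]
FD 1.7: (4.899,17.899) -> (6.102,19.102) [heading=45, draw]
RT 90: heading 45 -> 315
REPEAT 2 [
  -- iteration 1/2 --
  RT 15: heading 315 -> 300
  PD: pen down
  PU: pen up
  -- iteration 2/2 --
  RT 15: heading 300 -> 285
  PD: pen down
  PU: pen up
]
LT 30: heading 285 -> 315
PD: pen down
RT 108: heading 315 -> 207
Final: pos=(6.102,19.102), heading=207, 2 segment(s) drawn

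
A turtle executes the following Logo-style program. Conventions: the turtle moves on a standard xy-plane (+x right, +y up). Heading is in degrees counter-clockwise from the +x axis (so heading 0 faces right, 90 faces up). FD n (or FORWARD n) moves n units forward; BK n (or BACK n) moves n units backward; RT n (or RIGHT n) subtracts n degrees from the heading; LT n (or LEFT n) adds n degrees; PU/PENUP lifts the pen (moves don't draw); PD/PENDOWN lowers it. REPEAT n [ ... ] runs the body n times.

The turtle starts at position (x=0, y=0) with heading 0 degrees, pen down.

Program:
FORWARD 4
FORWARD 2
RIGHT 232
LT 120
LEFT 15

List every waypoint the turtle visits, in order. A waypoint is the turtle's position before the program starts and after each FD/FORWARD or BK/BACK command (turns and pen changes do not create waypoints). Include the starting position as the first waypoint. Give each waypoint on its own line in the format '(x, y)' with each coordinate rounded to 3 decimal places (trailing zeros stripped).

Answer: (0, 0)
(4, 0)
(6, 0)

Derivation:
Executing turtle program step by step:
Start: pos=(0,0), heading=0, pen down
FD 4: (0,0) -> (4,0) [heading=0, draw]
FD 2: (4,0) -> (6,0) [heading=0, draw]
RT 232: heading 0 -> 128
LT 120: heading 128 -> 248
LT 15: heading 248 -> 263
Final: pos=(6,0), heading=263, 2 segment(s) drawn
Waypoints (3 total):
(0, 0)
(4, 0)
(6, 0)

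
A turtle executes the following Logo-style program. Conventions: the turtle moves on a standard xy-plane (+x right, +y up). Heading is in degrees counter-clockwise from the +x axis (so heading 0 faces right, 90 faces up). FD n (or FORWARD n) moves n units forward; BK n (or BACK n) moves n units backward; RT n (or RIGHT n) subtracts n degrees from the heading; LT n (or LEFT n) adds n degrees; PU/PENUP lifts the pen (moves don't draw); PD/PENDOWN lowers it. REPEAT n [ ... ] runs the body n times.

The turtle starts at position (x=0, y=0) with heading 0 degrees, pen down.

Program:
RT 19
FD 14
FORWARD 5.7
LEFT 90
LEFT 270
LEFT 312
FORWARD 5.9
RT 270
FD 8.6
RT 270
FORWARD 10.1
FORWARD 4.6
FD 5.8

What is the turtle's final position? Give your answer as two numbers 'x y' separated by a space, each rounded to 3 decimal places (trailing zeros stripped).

Executing turtle program step by step:
Start: pos=(0,0), heading=0, pen down
RT 19: heading 0 -> 341
FD 14: (0,0) -> (13.237,-4.558) [heading=341, draw]
FD 5.7: (13.237,-4.558) -> (18.627,-6.414) [heading=341, draw]
LT 90: heading 341 -> 71
LT 270: heading 71 -> 341
LT 312: heading 341 -> 293
FD 5.9: (18.627,-6.414) -> (20.932,-11.845) [heading=293, draw]
RT 270: heading 293 -> 23
FD 8.6: (20.932,-11.845) -> (28.848,-8.484) [heading=23, draw]
RT 270: heading 23 -> 113
FD 10.1: (28.848,-8.484) -> (24.902,0.813) [heading=113, draw]
FD 4.6: (24.902,0.813) -> (23.105,5.047) [heading=113, draw]
FD 5.8: (23.105,5.047) -> (20.838,10.386) [heading=113, draw]
Final: pos=(20.838,10.386), heading=113, 7 segment(s) drawn

Answer: 20.838 10.386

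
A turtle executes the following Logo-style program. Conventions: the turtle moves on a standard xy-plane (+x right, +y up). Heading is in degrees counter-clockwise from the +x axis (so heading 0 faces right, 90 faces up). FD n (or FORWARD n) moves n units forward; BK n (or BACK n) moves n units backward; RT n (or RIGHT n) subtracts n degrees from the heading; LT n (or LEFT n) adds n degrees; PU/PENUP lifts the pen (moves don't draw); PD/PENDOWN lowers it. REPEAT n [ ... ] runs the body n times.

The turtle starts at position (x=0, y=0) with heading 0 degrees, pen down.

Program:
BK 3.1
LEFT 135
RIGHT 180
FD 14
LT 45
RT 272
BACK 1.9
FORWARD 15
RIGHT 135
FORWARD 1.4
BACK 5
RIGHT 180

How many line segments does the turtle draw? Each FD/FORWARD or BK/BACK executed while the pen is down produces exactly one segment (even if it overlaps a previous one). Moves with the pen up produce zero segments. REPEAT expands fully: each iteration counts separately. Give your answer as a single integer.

Answer: 6

Derivation:
Executing turtle program step by step:
Start: pos=(0,0), heading=0, pen down
BK 3.1: (0,0) -> (-3.1,0) [heading=0, draw]
LT 135: heading 0 -> 135
RT 180: heading 135 -> 315
FD 14: (-3.1,0) -> (6.799,-9.899) [heading=315, draw]
LT 45: heading 315 -> 0
RT 272: heading 0 -> 88
BK 1.9: (6.799,-9.899) -> (6.733,-11.798) [heading=88, draw]
FD 15: (6.733,-11.798) -> (7.257,3.193) [heading=88, draw]
RT 135: heading 88 -> 313
FD 1.4: (7.257,3.193) -> (8.211,2.169) [heading=313, draw]
BK 5: (8.211,2.169) -> (4.801,5.825) [heading=313, draw]
RT 180: heading 313 -> 133
Final: pos=(4.801,5.825), heading=133, 6 segment(s) drawn
Segments drawn: 6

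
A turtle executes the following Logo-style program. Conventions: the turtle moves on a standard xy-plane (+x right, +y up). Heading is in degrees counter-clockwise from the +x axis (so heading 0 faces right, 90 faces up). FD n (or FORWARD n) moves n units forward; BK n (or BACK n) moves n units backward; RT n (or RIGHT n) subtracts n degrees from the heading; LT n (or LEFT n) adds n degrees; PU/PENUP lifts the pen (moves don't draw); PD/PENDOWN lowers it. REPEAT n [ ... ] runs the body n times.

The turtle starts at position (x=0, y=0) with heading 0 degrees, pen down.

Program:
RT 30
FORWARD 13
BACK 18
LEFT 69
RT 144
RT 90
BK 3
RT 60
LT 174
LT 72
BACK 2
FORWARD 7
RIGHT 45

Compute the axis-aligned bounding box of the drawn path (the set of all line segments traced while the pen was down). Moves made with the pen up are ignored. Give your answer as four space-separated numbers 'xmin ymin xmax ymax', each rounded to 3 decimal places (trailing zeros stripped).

Answer: -4.33 -6.5 11.258 2.5

Derivation:
Executing turtle program step by step:
Start: pos=(0,0), heading=0, pen down
RT 30: heading 0 -> 330
FD 13: (0,0) -> (11.258,-6.5) [heading=330, draw]
BK 18: (11.258,-6.5) -> (-4.33,2.5) [heading=330, draw]
LT 69: heading 330 -> 39
RT 144: heading 39 -> 255
RT 90: heading 255 -> 165
BK 3: (-4.33,2.5) -> (-1.432,1.724) [heading=165, draw]
RT 60: heading 165 -> 105
LT 174: heading 105 -> 279
LT 72: heading 279 -> 351
BK 2: (-1.432,1.724) -> (-3.408,2.036) [heading=351, draw]
FD 7: (-3.408,2.036) -> (3.506,0.941) [heading=351, draw]
RT 45: heading 351 -> 306
Final: pos=(3.506,0.941), heading=306, 5 segment(s) drawn

Segment endpoints: x in {-4.33, -3.408, -1.432, 0, 3.506, 11.258}, y in {-6.5, 0, 0.941, 1.724, 2.036, 2.5}
xmin=-4.33, ymin=-6.5, xmax=11.258, ymax=2.5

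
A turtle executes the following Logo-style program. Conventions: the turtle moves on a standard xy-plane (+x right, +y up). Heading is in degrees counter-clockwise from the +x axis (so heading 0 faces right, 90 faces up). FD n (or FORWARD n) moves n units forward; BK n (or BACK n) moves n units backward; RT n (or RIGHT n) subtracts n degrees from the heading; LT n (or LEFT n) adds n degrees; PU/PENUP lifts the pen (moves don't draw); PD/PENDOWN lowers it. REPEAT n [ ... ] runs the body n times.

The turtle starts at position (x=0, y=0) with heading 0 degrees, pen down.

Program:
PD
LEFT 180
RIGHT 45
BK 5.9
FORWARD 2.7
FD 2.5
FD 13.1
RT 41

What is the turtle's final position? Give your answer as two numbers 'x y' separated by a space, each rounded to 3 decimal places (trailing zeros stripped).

Executing turtle program step by step:
Start: pos=(0,0), heading=0, pen down
PD: pen down
LT 180: heading 0 -> 180
RT 45: heading 180 -> 135
BK 5.9: (0,0) -> (4.172,-4.172) [heading=135, draw]
FD 2.7: (4.172,-4.172) -> (2.263,-2.263) [heading=135, draw]
FD 2.5: (2.263,-2.263) -> (0.495,-0.495) [heading=135, draw]
FD 13.1: (0.495,-0.495) -> (-8.768,8.768) [heading=135, draw]
RT 41: heading 135 -> 94
Final: pos=(-8.768,8.768), heading=94, 4 segment(s) drawn

Answer: -8.768 8.768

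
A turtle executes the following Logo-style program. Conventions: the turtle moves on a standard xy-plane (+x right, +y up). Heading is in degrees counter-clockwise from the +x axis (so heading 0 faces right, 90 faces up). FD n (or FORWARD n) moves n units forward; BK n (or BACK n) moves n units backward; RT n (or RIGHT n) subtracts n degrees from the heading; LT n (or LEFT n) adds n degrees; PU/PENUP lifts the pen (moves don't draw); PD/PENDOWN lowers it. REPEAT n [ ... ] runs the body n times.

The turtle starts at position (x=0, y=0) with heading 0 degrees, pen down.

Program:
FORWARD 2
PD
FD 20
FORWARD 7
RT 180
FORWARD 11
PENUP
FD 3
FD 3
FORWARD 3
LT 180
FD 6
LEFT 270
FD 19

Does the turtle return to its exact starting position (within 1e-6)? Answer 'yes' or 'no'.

Answer: no

Derivation:
Executing turtle program step by step:
Start: pos=(0,0), heading=0, pen down
FD 2: (0,0) -> (2,0) [heading=0, draw]
PD: pen down
FD 20: (2,0) -> (22,0) [heading=0, draw]
FD 7: (22,0) -> (29,0) [heading=0, draw]
RT 180: heading 0 -> 180
FD 11: (29,0) -> (18,0) [heading=180, draw]
PU: pen up
FD 3: (18,0) -> (15,0) [heading=180, move]
FD 3: (15,0) -> (12,0) [heading=180, move]
FD 3: (12,0) -> (9,0) [heading=180, move]
LT 180: heading 180 -> 0
FD 6: (9,0) -> (15,0) [heading=0, move]
LT 270: heading 0 -> 270
FD 19: (15,0) -> (15,-19) [heading=270, move]
Final: pos=(15,-19), heading=270, 4 segment(s) drawn

Start position: (0, 0)
Final position: (15, -19)
Distance = 24.207; >= 1e-6 -> NOT closed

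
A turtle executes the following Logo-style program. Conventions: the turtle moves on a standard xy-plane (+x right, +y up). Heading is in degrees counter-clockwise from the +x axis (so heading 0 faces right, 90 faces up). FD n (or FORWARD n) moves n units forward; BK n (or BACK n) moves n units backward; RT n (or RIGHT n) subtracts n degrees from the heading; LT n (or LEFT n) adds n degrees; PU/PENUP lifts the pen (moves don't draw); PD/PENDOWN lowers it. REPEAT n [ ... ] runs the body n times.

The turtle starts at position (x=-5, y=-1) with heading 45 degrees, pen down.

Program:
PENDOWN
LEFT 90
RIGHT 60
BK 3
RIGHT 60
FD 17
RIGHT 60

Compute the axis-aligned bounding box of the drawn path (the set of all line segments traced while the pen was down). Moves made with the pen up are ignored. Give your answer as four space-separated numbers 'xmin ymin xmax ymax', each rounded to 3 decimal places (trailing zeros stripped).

Executing turtle program step by step:
Start: pos=(-5,-1), heading=45, pen down
PD: pen down
LT 90: heading 45 -> 135
RT 60: heading 135 -> 75
BK 3: (-5,-1) -> (-5.776,-3.898) [heading=75, draw]
RT 60: heading 75 -> 15
FD 17: (-5.776,-3.898) -> (10.644,0.502) [heading=15, draw]
RT 60: heading 15 -> 315
Final: pos=(10.644,0.502), heading=315, 2 segment(s) drawn

Segment endpoints: x in {-5.776, -5, 10.644}, y in {-3.898, -1, 0.502}
xmin=-5.776, ymin=-3.898, xmax=10.644, ymax=0.502

Answer: -5.776 -3.898 10.644 0.502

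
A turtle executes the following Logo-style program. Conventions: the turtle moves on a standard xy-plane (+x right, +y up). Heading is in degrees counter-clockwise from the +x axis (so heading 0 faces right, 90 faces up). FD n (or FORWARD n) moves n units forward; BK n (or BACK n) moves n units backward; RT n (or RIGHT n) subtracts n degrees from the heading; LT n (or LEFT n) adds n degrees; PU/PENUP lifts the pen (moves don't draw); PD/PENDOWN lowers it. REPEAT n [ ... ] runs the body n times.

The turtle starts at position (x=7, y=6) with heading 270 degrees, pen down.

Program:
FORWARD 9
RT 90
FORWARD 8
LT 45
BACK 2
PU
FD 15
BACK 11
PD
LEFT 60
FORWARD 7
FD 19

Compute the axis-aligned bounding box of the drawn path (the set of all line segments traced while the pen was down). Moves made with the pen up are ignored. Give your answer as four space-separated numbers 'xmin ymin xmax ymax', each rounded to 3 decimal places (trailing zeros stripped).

Answer: -2.414 -29.528 7 6

Derivation:
Executing turtle program step by step:
Start: pos=(7,6), heading=270, pen down
FD 9: (7,6) -> (7,-3) [heading=270, draw]
RT 90: heading 270 -> 180
FD 8: (7,-3) -> (-1,-3) [heading=180, draw]
LT 45: heading 180 -> 225
BK 2: (-1,-3) -> (0.414,-1.586) [heading=225, draw]
PU: pen up
FD 15: (0.414,-1.586) -> (-10.192,-12.192) [heading=225, move]
BK 11: (-10.192,-12.192) -> (-2.414,-4.414) [heading=225, move]
PD: pen down
LT 60: heading 225 -> 285
FD 7: (-2.414,-4.414) -> (-0.602,-11.176) [heading=285, draw]
FD 19: (-0.602,-11.176) -> (4.315,-29.528) [heading=285, draw]
Final: pos=(4.315,-29.528), heading=285, 5 segment(s) drawn

Segment endpoints: x in {-2.414, -1, -0.602, 0.414, 4.315, 7, 7}, y in {-29.528, -11.176, -4.414, -3, -3, -1.586, 6}
xmin=-2.414, ymin=-29.528, xmax=7, ymax=6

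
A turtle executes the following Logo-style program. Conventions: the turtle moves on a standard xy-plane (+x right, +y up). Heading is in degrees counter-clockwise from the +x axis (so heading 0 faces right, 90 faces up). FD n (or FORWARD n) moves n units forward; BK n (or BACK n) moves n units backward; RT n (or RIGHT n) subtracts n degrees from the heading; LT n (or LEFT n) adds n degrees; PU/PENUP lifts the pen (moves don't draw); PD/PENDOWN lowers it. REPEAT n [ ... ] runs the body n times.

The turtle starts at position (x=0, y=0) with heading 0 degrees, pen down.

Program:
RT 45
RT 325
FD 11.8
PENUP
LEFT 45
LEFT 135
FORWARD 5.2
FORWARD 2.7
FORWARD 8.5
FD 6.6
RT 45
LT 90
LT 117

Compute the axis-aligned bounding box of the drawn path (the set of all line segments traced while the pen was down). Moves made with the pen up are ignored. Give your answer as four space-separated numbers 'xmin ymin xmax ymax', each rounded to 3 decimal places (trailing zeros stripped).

Answer: 0 -2.049 11.621 0

Derivation:
Executing turtle program step by step:
Start: pos=(0,0), heading=0, pen down
RT 45: heading 0 -> 315
RT 325: heading 315 -> 350
FD 11.8: (0,0) -> (11.621,-2.049) [heading=350, draw]
PU: pen up
LT 45: heading 350 -> 35
LT 135: heading 35 -> 170
FD 5.2: (11.621,-2.049) -> (6.5,-1.146) [heading=170, move]
FD 2.7: (6.5,-1.146) -> (3.841,-0.677) [heading=170, move]
FD 8.5: (3.841,-0.677) -> (-4.53,0.799) [heading=170, move]
FD 6.6: (-4.53,0.799) -> (-11.03,1.945) [heading=170, move]
RT 45: heading 170 -> 125
LT 90: heading 125 -> 215
LT 117: heading 215 -> 332
Final: pos=(-11.03,1.945), heading=332, 1 segment(s) drawn

Segment endpoints: x in {0, 11.621}, y in {-2.049, 0}
xmin=0, ymin=-2.049, xmax=11.621, ymax=0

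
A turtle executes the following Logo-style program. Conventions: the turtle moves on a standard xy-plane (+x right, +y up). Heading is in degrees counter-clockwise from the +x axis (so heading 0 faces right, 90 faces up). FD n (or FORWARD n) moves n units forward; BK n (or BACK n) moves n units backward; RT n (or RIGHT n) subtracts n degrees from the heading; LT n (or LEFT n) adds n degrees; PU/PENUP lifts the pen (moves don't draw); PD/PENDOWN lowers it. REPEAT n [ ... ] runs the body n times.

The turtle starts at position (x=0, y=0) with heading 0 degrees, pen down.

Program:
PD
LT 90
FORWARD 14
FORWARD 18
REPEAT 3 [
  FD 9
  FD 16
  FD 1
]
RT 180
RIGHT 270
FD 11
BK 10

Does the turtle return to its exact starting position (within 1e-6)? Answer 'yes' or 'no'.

Answer: no

Derivation:
Executing turtle program step by step:
Start: pos=(0,0), heading=0, pen down
PD: pen down
LT 90: heading 0 -> 90
FD 14: (0,0) -> (0,14) [heading=90, draw]
FD 18: (0,14) -> (0,32) [heading=90, draw]
REPEAT 3 [
  -- iteration 1/3 --
  FD 9: (0,32) -> (0,41) [heading=90, draw]
  FD 16: (0,41) -> (0,57) [heading=90, draw]
  FD 1: (0,57) -> (0,58) [heading=90, draw]
  -- iteration 2/3 --
  FD 9: (0,58) -> (0,67) [heading=90, draw]
  FD 16: (0,67) -> (0,83) [heading=90, draw]
  FD 1: (0,83) -> (0,84) [heading=90, draw]
  -- iteration 3/3 --
  FD 9: (0,84) -> (0,93) [heading=90, draw]
  FD 16: (0,93) -> (0,109) [heading=90, draw]
  FD 1: (0,109) -> (0,110) [heading=90, draw]
]
RT 180: heading 90 -> 270
RT 270: heading 270 -> 0
FD 11: (0,110) -> (11,110) [heading=0, draw]
BK 10: (11,110) -> (1,110) [heading=0, draw]
Final: pos=(1,110), heading=0, 13 segment(s) drawn

Start position: (0, 0)
Final position: (1, 110)
Distance = 110.005; >= 1e-6 -> NOT closed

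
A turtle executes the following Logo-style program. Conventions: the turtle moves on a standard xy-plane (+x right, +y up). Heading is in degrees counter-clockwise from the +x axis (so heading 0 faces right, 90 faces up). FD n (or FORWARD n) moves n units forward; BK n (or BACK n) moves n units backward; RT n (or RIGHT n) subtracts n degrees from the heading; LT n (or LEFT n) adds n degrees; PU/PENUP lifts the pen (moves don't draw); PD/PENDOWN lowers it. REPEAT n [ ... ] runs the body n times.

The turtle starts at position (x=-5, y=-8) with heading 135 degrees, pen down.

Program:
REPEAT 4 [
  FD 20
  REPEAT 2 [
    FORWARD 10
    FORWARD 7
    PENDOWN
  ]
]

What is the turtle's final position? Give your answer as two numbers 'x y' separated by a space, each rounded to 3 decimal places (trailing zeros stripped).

Answer: -157.735 144.735

Derivation:
Executing turtle program step by step:
Start: pos=(-5,-8), heading=135, pen down
REPEAT 4 [
  -- iteration 1/4 --
  FD 20: (-5,-8) -> (-19.142,6.142) [heading=135, draw]
  REPEAT 2 [
    -- iteration 1/2 --
    FD 10: (-19.142,6.142) -> (-26.213,13.213) [heading=135, draw]
    FD 7: (-26.213,13.213) -> (-31.163,18.163) [heading=135, draw]
    PD: pen down
    -- iteration 2/2 --
    FD 10: (-31.163,18.163) -> (-38.234,25.234) [heading=135, draw]
    FD 7: (-38.234,25.234) -> (-43.184,30.184) [heading=135, draw]
    PD: pen down
  ]
  -- iteration 2/4 --
  FD 20: (-43.184,30.184) -> (-57.326,44.326) [heading=135, draw]
  REPEAT 2 [
    -- iteration 1/2 --
    FD 10: (-57.326,44.326) -> (-64.397,51.397) [heading=135, draw]
    FD 7: (-64.397,51.397) -> (-69.347,56.347) [heading=135, draw]
    PD: pen down
    -- iteration 2/2 --
    FD 10: (-69.347,56.347) -> (-76.418,63.418) [heading=135, draw]
    FD 7: (-76.418,63.418) -> (-81.368,68.368) [heading=135, draw]
    PD: pen down
  ]
  -- iteration 3/4 --
  FD 20: (-81.368,68.368) -> (-95.51,82.51) [heading=135, draw]
  REPEAT 2 [
    -- iteration 1/2 --
    FD 10: (-95.51,82.51) -> (-102.581,89.581) [heading=135, draw]
    FD 7: (-102.581,89.581) -> (-107.53,94.53) [heading=135, draw]
    PD: pen down
    -- iteration 2/2 --
    FD 10: (-107.53,94.53) -> (-114.602,101.602) [heading=135, draw]
    FD 7: (-114.602,101.602) -> (-119.551,106.551) [heading=135, draw]
    PD: pen down
  ]
  -- iteration 4/4 --
  FD 20: (-119.551,106.551) -> (-133.693,120.693) [heading=135, draw]
  REPEAT 2 [
    -- iteration 1/2 --
    FD 10: (-133.693,120.693) -> (-140.765,127.765) [heading=135, draw]
    FD 7: (-140.765,127.765) -> (-145.714,132.714) [heading=135, draw]
    PD: pen down
    -- iteration 2/2 --
    FD 10: (-145.714,132.714) -> (-152.785,139.785) [heading=135, draw]
    FD 7: (-152.785,139.785) -> (-157.735,144.735) [heading=135, draw]
    PD: pen down
  ]
]
Final: pos=(-157.735,144.735), heading=135, 20 segment(s) drawn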